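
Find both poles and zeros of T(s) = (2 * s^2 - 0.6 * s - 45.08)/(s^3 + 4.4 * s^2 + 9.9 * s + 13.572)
Set denominator = 0: s^3 + 4.4*s^2 + 9.9*s + 13.572 = (s + 2.6)(s^2 + 1.8*s + 5.22) = 0 → Poles: -0.9 + 2.1j, -0.9 - 2.1j, -2.6
Set numerator = 0: 2*s^2 - 0.6*s - 45.08 = 2*(s - 4.9)(s + 4.6) = 0 → Zeros: -4.6, 4.9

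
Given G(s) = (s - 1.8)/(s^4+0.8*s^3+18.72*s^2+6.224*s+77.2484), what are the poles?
Set denominator = 0: s^4 + 0.8*s^3 + 18.72*s^2 + 6.224*s + 77.2484 = (s^2 + 0.2*s + 6.26)(s^2 + 0.6*s + 12.34) = 0 → Poles: -0.1 + 2.5j, -0.1 - 2.5j, -0.3 + 3.5j, -0.3 - 3.5j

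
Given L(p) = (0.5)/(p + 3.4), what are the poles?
Set denominator = 0: p + 3.4 = 0 → Poles: -3.4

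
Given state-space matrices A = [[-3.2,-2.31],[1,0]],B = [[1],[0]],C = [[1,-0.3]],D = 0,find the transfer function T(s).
T(s) = C(sI - A)⁻¹B + D.
Characteristic polynomial det(sI - A) = s^2 + 3.2*s + 2.31.
Numerator from C·adj(sI-A)·B + D·det(sI-A) = s - 0.3.
T(s) = (s - 0.3)/(s^2 + 3.2*s + 2.31)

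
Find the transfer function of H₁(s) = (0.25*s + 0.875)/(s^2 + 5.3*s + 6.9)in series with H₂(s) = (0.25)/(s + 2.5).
Series: H = H₁ · H₂ = (n₁·n₂)/(d₁·d₂).
Num: n₁·n₂ = 0.0625*s + 0.21875. Den: d₁·d₂ = s^3 + 7.8*s^2 + 20.15*s + 17.25.
H(s) = (0.0625*s + 0.21875)/(s^3 + 7.8*s^2 + 20.15*s + 17.25)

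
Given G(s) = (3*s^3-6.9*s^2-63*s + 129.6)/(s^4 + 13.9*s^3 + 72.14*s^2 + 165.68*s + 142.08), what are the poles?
Set denominator = 0: s^4 + 13.9*s^3 + 72.14*s^2 + 165.68*s + 142.08 = (s + 4)(s + 3.2)(s + 3.7)(s + 3) = 0 → Poles: -3, -3.2, -3.7, -4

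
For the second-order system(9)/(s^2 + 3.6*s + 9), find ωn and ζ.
Standard form: ωn²/(s²+2ζωn·s+ωn²).
const=9=ωn² → ωn=3, s coeff=3.6=2ζωn → ζ=0.6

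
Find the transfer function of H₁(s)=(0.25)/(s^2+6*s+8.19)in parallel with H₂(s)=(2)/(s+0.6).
Parallel: H = H₁ + H₂ = (n₁·d₂ + n₂·d₁)/(d₁·d₂).
n₁·d₂ = 0.25*s + 0.15. n₂·d₁ = 2*s^2 + 12*s + 16.38. Sum = 2*s^2 + 12.25*s + 16.53. d₁·d₂ = s^3 + 6.6*s^2 + 11.79*s + 4.914.
H(s) = (2*s^2 + 12.25*s + 16.53)/(s^3 + 6.6*s^2 + 11.79*s + 4.914)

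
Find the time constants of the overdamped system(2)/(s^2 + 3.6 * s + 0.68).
Overdamped: real poles at -3.4, -0.2. τ = -1/pole → τ₁ = 0.2941, τ₂ = 5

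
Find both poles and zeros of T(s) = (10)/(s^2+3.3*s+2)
Set denominator = 0: s^2 + 3.3*s + 2 = (s + 2.5)(s + 0.8) = 0 → Poles: -0.8, -2.5
Numerator is a nonzero constant (10) → Zeros: none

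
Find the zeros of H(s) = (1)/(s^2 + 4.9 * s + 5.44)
Numerator is a nonzero constant (1) → Zeros: none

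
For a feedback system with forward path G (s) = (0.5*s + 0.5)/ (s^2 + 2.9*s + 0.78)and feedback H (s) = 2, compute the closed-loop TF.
Closed-loop T = G/(1+GH).
Numerator: G_num * H_den = 0.5*s + 0.5.
Denominator: G_den * H_den + G_num * H_num = (s^2 + 2.9*s + 0.78) + (s + 1) = s^2 + 3.9*s + 1.78.
T(s) = (0.5*s + 0.5)/(s^2 + 3.9*s + 1.78)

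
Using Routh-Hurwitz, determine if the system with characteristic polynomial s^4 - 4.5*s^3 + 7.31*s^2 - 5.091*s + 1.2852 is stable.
Routh array:
s^4: [1, 7.31, 1.2852]; s^3: [-4.5, -5.091]; s^2: [6.17867, 1.2852]; s^1: [-4.15497]; s^0: [1.2852]
First column: [1, -4.5, 6.17867, -4.15497, 1.2852]. Sign changes = 4.
No, unstable (4 RHP root(s))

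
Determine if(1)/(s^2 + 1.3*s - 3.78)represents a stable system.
Denominator: s^2 + 1.3*s - 3.78 = (s - 1.4)(s + 2.7). Poles: -2.7, 1.4. All Re(p)<0: No (unstable)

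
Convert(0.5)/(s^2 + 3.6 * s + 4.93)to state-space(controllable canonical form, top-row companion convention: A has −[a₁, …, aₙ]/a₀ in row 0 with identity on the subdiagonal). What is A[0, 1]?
Reachable canonical form for den = s^2 + 3.6*s + 4.93: top row of A = -[a₁,a₂,...,aₙ]/a₀, ones on the subdiagonal, zeros elsewhere.
A = [[-3.6, -4.93], [1, 0]].
A[0,1] = -4.93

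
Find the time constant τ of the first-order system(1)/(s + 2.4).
First-order system: τ = -1/pole. Pole = -2.4. τ = -1/(-2.4) = 0.4167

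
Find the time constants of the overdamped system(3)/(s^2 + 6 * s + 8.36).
Overdamped: real poles at -2.2, -3.8. τ = -1/pole → τ₁ = 0.4545, τ₂ = 0.2632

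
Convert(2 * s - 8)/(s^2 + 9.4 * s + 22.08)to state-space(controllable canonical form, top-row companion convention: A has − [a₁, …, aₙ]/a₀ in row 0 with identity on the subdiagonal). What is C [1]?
Reachable canonical form: C = numerator coefficients (right-aligned, zero-padded to length n).
num = 2*s - 8, C = [[2, -8]].
C[1] = -8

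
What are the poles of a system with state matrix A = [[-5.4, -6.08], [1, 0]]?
Eigenvalues solve det(λI - A) = 0.
Characteristic polynomial: λ^2 + 5.4*λ + 6.08 = 0.
Factor: (λ + 3.8)(λ + 1.6) = 0.
Roots: -1.6, -3.8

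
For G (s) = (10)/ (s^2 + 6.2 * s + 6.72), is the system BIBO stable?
Denominator: s^2 + 6.2*s + 6.72 = (s + 4.8)(s + 1.4). Poles: -1.4, -4.8. All Re(p)<0: Yes (stable)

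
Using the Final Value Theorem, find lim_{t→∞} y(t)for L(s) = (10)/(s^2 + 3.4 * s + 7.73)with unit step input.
FVT: lim_{t→∞} y(t) = lim_{s→0} s*Y(s) where Y(s) = L(s)/s.
= lim_{s→0} L(s) = L(0) = num(0)/den(0) = 10/7.73 = 1.294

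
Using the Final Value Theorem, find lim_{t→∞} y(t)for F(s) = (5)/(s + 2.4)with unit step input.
FVT: lim_{t→∞} y(t) = lim_{s→0} s*Y(s) where Y(s) = F(s)/s.
= lim_{s→0} F(s) = F(0) = num(0)/den(0) = 5/2.4 = 2.083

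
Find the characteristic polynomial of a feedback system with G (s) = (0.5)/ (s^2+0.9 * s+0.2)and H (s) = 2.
Characteristic poly = G_den * H_den + G_num * H_num = (s^2 + 0.9*s + 0.2) + (1) = s^2 + 0.9*s + 1.2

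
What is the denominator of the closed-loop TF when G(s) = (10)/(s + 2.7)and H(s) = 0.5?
Characteristic poly = G_den * H_den + G_num * H_num = (s + 2.7) + (5) = s + 7.7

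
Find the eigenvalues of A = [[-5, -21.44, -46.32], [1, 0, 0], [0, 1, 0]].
Eigenvalues solve det(λI - A) = 0.
Characteristic polynomial: λ^3 + 5*λ^2 + 21.44*λ + 46.32 = 0.
Factor: (λ + 3)(λ^2 + 2*λ + 15.44) = 0.
Roots: -1 + 3.8j, -1 - 3.8j, -3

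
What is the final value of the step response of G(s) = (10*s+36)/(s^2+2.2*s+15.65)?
FVT: lim_{t→∞} y(t) = lim_{s→0} s*Y(s) where Y(s) = G(s)/s.
= lim_{s→0} G(s) = G(0) = num(0)/den(0) = 36/15.65 = 2.3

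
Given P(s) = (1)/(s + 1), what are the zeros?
Numerator is a nonzero constant (1) → Zeros: none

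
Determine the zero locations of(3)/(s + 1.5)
Numerator is a nonzero constant (3) → Zeros: none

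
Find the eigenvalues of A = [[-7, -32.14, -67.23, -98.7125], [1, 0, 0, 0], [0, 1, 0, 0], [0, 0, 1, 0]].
Eigenvalues solve det(λI - A) = 0.
Characteristic polynomial: λ^4 + 7*λ^3 + 32.14*λ^2 + 67.23*λ + 98.7125 = 0.
Factor: (λ^2 + 2.6*λ + 7.45)(λ^2 + 4.4*λ + 13.25) = 0.
Roots: -1.3 + 2.4j, -1.3 - 2.4j, -2.2 + 2.9j, -2.2 - 2.9j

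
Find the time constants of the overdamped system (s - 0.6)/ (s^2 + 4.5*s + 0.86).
Overdamped: real poles at -4.3, -0.2. τ = -1/pole → τ₁ = 0.2326, τ₂ = 5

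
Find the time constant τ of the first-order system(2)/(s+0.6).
First-order system: τ = -1/pole. Pole = -0.6. τ = -1/(-0.6) = 1.667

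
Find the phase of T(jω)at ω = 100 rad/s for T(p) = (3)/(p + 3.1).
Substitute p = j*100: T(j100) = 0.000929107 - 0.0299712j.
∠T(j100) = atan2(Im, Re) = atan2(-0.0299712, 0.000929107) = -88.22°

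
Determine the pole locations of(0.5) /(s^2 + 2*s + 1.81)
Set denominator = 0: s^2 + 2*s + 1.81 = 0 → Poles: -1 + 0.9j, -1 - 0.9j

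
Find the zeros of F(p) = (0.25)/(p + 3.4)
Numerator is a nonzero constant (0.25) → Zeros: none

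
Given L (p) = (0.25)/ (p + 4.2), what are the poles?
Set denominator = 0: p + 4.2 = 0 → Poles: -4.2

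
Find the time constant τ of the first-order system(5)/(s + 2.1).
First-order system: τ = -1/pole. Pole = -2.1. τ = -1/(-2.1) = 0.4762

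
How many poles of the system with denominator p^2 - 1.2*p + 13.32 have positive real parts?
Poles: 0.6 + 3.6j, 0.6 - 3.6j. RHP poles (Re>0): 2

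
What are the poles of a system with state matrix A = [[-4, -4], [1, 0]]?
Eigenvalues solve det(λI - A) = 0.
Characteristic polynomial: λ^2 + 4*λ + 4 = 0.
Factor: (λ + 2)(λ + 2) = 0.
Roots: -2, -2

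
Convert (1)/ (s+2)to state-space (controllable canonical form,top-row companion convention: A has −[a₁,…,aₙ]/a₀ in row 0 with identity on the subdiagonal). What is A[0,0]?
Reachable canonical form for den = s + 2: top row of A = -[a₁,a₂,...,aₙ]/a₀, ones on the subdiagonal, zeros elsewhere.
A = [[-2]].
A[0,0] = -2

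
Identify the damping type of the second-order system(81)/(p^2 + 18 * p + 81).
Standard form: ωn²/(p²+2ζωn·p+ωn²) gives ωn=9, ζ=1.
Critically damped (ζ = 1)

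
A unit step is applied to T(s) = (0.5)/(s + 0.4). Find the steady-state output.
FVT: lim_{t→∞} y(t) = lim_{s→0} s*Y(s) where Y(s) = T(s)/s.
= lim_{s→0} T(s) = T(0) = num(0)/den(0) = 0.5/0.4 = 1.25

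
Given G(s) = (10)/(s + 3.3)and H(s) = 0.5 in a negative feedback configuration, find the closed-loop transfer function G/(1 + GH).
Closed-loop T = G/(1+GH).
Numerator: G_num * H_den = 10.
Denominator: G_den * H_den + G_num * H_num = (s + 3.3) + (5) = s + 8.3.
T(s) = (10)/(s + 8.3)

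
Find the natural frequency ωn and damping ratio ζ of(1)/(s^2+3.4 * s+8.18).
Underdamped: complex pole -1.7 + 2.3j. ωn = |pole| = 2.86, ζ = -Re(pole)/ωn = 0.5944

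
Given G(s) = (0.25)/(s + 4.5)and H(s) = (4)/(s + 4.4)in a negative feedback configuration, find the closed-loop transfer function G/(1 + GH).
Closed-loop T = G/(1+GH).
Numerator: G_num * H_den = 0.25*s + 1.1.
Denominator: G_den * H_den + G_num * H_num = (s^2 + 8.9*s + 19.8) + (1) = s^2 + 8.9*s + 20.8.
T(s) = (0.25*s + 1.1)/(s^2 + 8.9*s + 20.8)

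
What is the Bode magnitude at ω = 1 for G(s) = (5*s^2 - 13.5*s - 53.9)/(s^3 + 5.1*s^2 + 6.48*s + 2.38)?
Substitute s = j*1: G(j1) = 2.30379 + 9.60469j.
|G(j1)| = sqrt(Re² + Im²) = 9.877.
20*log₁₀(9.877) = 19.89 dB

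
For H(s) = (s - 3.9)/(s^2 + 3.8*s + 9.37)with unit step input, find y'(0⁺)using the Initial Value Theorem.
IVT: y'(0⁺) = lim_{s→∞} s²·Y(s) = lim_{s→∞} s·H(s).
deg(num) = 1, deg(den) = 2, relative degree = 1, so s·H(s) → (leading num)/(leading den) = 1/1 = 1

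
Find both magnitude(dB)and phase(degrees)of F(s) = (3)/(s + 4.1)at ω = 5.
Substitute s = j*5: F(j5) = 0.294188 - 0.358766j.
|F| = 20*log₁₀(sqrt(Re²+Im²)) = -6.67 dB.
∠F = atan2(Im, Re) = -50.65°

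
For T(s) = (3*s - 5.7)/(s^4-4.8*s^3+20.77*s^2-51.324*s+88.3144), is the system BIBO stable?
Denominator: s^4 - 4.8*s^3 + 20.77*s^2 - 51.324*s + 88.3144 = (s^2 - 4.4*s + 8.08)(s^2 - 0.4*s + 10.93). Poles: 0.2 + 3.3j, 0.2 - 3.3j, 2.2 + 1.8j, 2.2 - 1.8j. All Re(p)<0: No (unstable)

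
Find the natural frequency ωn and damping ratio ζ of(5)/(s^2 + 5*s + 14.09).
Underdamped: complex pole -2.5 + 2.8j. ωn = |pole| = 3.754, ζ = -Re(pole)/ωn = 0.666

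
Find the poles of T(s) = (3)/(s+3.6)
Set denominator = 0: s + 3.6 = 0 → Poles: -3.6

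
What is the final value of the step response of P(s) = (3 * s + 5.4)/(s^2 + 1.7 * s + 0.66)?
FVT: lim_{t→∞} y(t) = lim_{s→0} s*Y(s) where Y(s) = P(s)/s.
= lim_{s→0} P(s) = P(0) = num(0)/den(0) = 5.4/0.66 = 8.182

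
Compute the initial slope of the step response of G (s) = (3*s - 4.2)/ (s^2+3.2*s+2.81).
IVT: y'(0⁺) = lim_{s→∞} s²·Y(s) = lim_{s→∞} s·G(s).
deg(num) = 1, deg(den) = 2, relative degree = 1, so s·G(s) → (leading num)/(leading den) = 3/1 = 3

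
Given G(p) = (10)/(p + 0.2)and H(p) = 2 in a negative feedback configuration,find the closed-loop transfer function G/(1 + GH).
Closed-loop T = G/(1+GH).
Numerator: G_num * H_den = 10.
Denominator: G_den * H_den + G_num * H_num = (p + 0.2) + (20) = p + 20.2.
T(p) = (10)/(p + 20.2)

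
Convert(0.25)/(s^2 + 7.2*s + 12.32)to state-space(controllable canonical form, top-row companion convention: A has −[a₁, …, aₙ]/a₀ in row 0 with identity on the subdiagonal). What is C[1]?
Reachable canonical form: C = numerator coefficients (right-aligned, zero-padded to length n).
num = 0.25, C = [[0, 0.25]].
C[1] = 0.25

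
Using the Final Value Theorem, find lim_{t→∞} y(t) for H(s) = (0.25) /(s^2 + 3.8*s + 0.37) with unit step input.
FVT: lim_{t→∞} y(t) = lim_{s→0} s*Y(s) where Y(s) = H(s)/s.
= lim_{s→0} H(s) = H(0) = num(0)/den(0) = 0.25/0.37 = 0.6757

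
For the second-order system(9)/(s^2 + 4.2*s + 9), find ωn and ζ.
Standard form: ωn²/(s²+2ζωn·s+ωn²).
const=9=ωn² → ωn=3, s coeff=4.2=2ζωn → ζ=0.7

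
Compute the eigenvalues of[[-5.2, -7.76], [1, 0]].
Eigenvalues solve det(λI - A) = 0.
Characteristic polynomial: λ^2 + 5.2*λ + 7.76 = 0.
Roots: -2.6 + 1j, -2.6 - 1j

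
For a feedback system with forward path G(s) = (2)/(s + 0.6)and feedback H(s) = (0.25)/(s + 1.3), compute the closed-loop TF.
Closed-loop T = G/(1+GH).
Numerator: G_num * H_den = 2*s + 2.6.
Denominator: G_den * H_den + G_num * H_num = (s^2 + 1.9*s + 0.78) + (0.5) = s^2 + 1.9*s + 1.28.
T(s) = (2*s + 2.6)/(s^2 + 1.9*s + 1.28)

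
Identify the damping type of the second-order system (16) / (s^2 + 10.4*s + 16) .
Standard form: ωn²/(s²+2ζωn·s+ωn²) gives ωn=4, ζ=1.3.
Overdamped (ζ = 1.3 > 1)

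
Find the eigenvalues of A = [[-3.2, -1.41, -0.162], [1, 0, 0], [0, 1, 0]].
Eigenvalues solve det(λI - A) = 0.
Characteristic polynomial: λ^3 + 3.2*λ^2 + 1.41*λ + 0.162 = 0.
Factor: (λ + 2.7)(λ + 0.2)(λ + 0.3) = 0.
Roots: -0.2, -0.3, -2.7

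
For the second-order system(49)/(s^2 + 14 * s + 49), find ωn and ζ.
Standard form: ωn²/(s²+2ζωn·s+ωn²).
const=49=ωn² → ωn=7, s coeff=14=2ζωn → ζ=1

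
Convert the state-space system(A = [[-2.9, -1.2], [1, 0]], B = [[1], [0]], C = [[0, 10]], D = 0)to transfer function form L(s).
L(s) = C(sI - A)⁻¹B + D.
Characteristic polynomial det(sI - A) = s^2 + 2.9*s + 1.2.
Numerator from C·adj(sI-A)·B + D·det(sI-A) = 10.
L(s) = (10)/(s^2 + 2.9*s + 1.2)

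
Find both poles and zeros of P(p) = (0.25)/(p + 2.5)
Set denominator = 0: p + 2.5 = 0 → Poles: -2.5
Numerator is a nonzero constant (0.25) → Zeros: none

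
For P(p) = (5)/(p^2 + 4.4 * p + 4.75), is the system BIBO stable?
Denominator: p^2 + 4.4*p + 4.75 = (p + 1.9)(p + 2.5). Poles: -1.9, -2.5. All Re(p)<0: Yes (stable)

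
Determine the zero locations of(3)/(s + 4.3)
Numerator is a nonzero constant (3) → Zeros: none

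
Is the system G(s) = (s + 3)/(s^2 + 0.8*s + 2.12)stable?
Denominator: s^2 + 0.8*s + 2.12. Poles: -0.4 + 1.4j, -0.4 - 1.4j. All Re(p)<0: Yes (stable)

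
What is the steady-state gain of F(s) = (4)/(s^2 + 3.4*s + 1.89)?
DC gain = F(0) = num(0)/den(0) = 4/1.89 = 2.116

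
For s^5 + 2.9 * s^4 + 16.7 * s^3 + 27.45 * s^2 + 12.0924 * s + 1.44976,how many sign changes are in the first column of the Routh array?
Routh array:
s^5: [1, 16.7, 12.0924]; s^4: [2.9, 27.45, 1.44976]; s^3: [7.23448, 11.5925]; s^2: [22.8031, 1.44976]; s^1: [11.1325]; s^0: [1.44976]
First column: [1, 2.9, 7.23448, 22.8031, 11.1325, 1.44976]. Sign changes = 0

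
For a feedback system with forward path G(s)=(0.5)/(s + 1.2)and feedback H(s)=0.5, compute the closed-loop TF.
Closed-loop T = G/(1+GH).
Numerator: G_num * H_den = 0.5.
Denominator: G_den * H_den + G_num * H_num = (s + 1.2) + (0.25) = s + 1.45.
T(s) = (0.5)/(s + 1.45)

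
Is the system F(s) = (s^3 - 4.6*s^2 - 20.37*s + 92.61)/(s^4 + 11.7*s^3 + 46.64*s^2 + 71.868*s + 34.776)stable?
Denominator: s^4 + 11.7*s^3 + 46.64*s^2 + 71.868*s + 34.776 = (s + 2)(s + 4.6)(s + 0.9)(s + 4.2). Poles: -0.9, -2, -4.2, -4.6. All Re(p)<0: Yes (stable)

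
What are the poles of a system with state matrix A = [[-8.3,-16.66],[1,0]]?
Eigenvalues solve det(λI - A) = 0.
Characteristic polynomial: λ^2 + 8.3*λ + 16.66 = 0.
Factor: (λ + 4.9)(λ + 3.4) = 0.
Roots: -3.4, -4.9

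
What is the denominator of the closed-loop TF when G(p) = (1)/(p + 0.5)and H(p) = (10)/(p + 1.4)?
Characteristic poly = G_den * H_den + G_num * H_num = (p^2 + 1.9*p + 0.7) + (10) = p^2 + 1.9*p + 10.7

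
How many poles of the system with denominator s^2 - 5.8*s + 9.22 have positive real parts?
Poles: 2.9 + 0.9j, 2.9 - 0.9j. RHP poles (Re>0): 2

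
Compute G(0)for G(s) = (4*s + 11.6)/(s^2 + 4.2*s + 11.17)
DC gain = G(0) = num(0)/den(0) = 11.6/11.17 = 1.038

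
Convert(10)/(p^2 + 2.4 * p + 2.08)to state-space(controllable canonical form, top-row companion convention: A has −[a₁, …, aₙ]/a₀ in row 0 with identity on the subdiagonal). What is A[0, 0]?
Reachable canonical form for den = p^2 + 2.4*p + 2.08: top row of A = -[a₁,a₂,...,aₙ]/a₀, ones on the subdiagonal, zeros elsewhere.
A = [[-2.4, -2.08], [1, 0]].
A[0,0] = -2.4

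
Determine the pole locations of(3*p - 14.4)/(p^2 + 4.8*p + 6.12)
Set denominator = 0: p^2 + 4.8*p + 6.12 = 0 → Poles: -2.4 + 0.6j, -2.4 - 0.6j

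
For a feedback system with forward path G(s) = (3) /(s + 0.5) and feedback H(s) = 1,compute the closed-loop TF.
Closed-loop T = G/(1+GH).
Numerator: G_num * H_den = 3.
Denominator: G_den * H_den + G_num * H_num = (s + 0.5) + (3) = s + 3.5.
T(s) = (3)/(s + 3.5)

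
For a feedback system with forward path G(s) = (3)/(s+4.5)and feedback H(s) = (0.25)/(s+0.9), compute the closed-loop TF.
Closed-loop T = G/(1+GH).
Numerator: G_num * H_den = 3*s + 2.7.
Denominator: G_den * H_den + G_num * H_num = (s^2 + 5.4*s + 4.05) + (0.75) = s^2 + 5.4*s + 4.8.
T(s) = (3*s + 2.7)/(s^2 + 5.4*s + 4.8)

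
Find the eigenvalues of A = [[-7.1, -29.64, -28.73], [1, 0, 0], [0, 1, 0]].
Eigenvalues solve det(λI - A) = 0.
Characteristic polynomial: λ^3 + 7.1*λ^2 + 29.64*λ + 28.73 = 0.
Factor: (λ + 1.3)(λ^2 + 5.8*λ + 22.1) = 0.
Roots: -1.3, -2.9 + 3.7j, -2.9 - 3.7j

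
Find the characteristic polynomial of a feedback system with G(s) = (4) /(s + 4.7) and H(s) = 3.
Characteristic poly = G_den * H_den + G_num * H_num = (s + 4.7) + (12) = s + 16.7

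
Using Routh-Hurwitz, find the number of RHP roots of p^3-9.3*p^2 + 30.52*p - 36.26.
Routh array:
p^3: [1, 30.52]; p^2: [-9.3, -36.26]; p^1: [26.6211]; p^0: [-36.26]
First column: [1, -9.3, 26.6211, -36.26]. Sign changes = RHP roots = 3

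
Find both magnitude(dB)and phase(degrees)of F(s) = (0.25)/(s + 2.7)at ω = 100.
Substitute s = j*100: F(j100) = 6.74508e-05 - 0.00249818j.
|F| = 20*log₁₀(sqrt(Re²+Im²)) = -52.04 dB.
∠F = atan2(Im, Re) = -88.45°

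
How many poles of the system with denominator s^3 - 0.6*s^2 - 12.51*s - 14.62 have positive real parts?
s^3 - 0.6*s^2 - 12.51*s - 14.62 = (s - 4.3)(s + 1.7)(s + 2). Poles: -1.7, -2, 4.3. RHP poles (Re>0): 1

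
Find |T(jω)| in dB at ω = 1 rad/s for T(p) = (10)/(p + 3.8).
Substitute p = j*1: T(j1) = 2.46114 - 0.647668j.
|T(j1)| = sqrt(Re² + Im²) = 2.545.
20*log₁₀(2.545) = 8.11 dB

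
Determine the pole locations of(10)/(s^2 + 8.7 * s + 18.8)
Set denominator = 0: s^2 + 8.7*s + 18.8 = (s + 4.7)(s + 4) = 0 → Poles: -4, -4.7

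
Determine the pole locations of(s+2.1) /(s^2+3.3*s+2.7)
Set denominator = 0: s^2 + 3.3*s + 2.7 = (s + 1.5)(s + 1.8) = 0 → Poles: -1.5, -1.8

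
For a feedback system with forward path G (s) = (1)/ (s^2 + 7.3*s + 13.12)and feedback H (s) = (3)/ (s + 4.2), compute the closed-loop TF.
Closed-loop T = G/(1+GH).
Numerator: G_num * H_den = s + 4.2.
Denominator: G_den * H_den + G_num * H_num = (s^3 + 11.5*s^2 + 43.78*s + 55.104) + (3) = s^3 + 11.5*s^2 + 43.78*s + 58.104.
T(s) = (s + 4.2)/(s^3 + 11.5*s^2 + 43.78*s + 58.104)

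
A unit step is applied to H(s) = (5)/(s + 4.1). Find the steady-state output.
FVT: lim_{t→∞} y(t) = lim_{s→0} s*Y(s) where Y(s) = H(s)/s.
= lim_{s→0} H(s) = H(0) = num(0)/den(0) = 5/4.1 = 1.22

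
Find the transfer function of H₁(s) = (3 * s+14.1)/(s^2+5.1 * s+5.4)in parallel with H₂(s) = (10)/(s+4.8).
Parallel: H = H₁ + H₂ = (n₁·d₂ + n₂·d₁)/(d₁·d₂).
n₁·d₂ = 3*s^2 + 28.5*s + 67.68. n₂·d₁ = 10*s^2 + 51*s + 54. Sum = 13*s^2 + 79.5*s + 121.68. d₁·d₂ = s^3 + 9.9*s^2 + 29.88*s + 25.92.
H(s) = (13*s^2 + 79.5*s + 121.68)/(s^3 + 9.9*s^2 + 29.88*s + 25.92)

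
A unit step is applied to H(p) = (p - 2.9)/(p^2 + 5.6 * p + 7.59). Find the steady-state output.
FVT: lim_{t→∞} y(t) = lim_{p→0} p*Y(p) where Y(p) = H(p)/p.
= lim_{p→0} H(p) = H(0) = num(0)/den(0) = -2.9/7.59 = -0.3821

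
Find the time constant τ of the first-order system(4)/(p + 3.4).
First-order system: τ = -1/pole. Pole = -3.4. τ = -1/(-3.4) = 0.2941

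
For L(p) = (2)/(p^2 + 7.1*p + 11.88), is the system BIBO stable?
Denominator: p^2 + 7.1*p + 11.88 = (p + 2.7)(p + 4.4). Poles: -2.7, -4.4. All Re(p)<0: Yes (stable)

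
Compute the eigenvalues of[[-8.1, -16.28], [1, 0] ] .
Eigenvalues solve det(λI - A) = 0.
Characteristic polynomial: λ^2 + 8.1*λ + 16.28 = 0.
Factor: (λ + 4.4)(λ + 3.7) = 0.
Roots: -3.7, -4.4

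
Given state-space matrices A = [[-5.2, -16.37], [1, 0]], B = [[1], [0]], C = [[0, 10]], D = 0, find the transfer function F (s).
F(s) = C(sI - A)⁻¹B + D.
Characteristic polynomial det(sI - A) = s^2 + 5.2*s + 16.37.
Numerator from C·adj(sI-A)·B + D·det(sI-A) = 10.
F(s) = (10)/(s^2 + 5.2*s + 16.37)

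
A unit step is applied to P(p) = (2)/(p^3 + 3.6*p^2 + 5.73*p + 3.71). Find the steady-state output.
FVT: lim_{t→∞} y(t) = lim_{p→0} p*Y(p) where Y(p) = P(p)/p.
= lim_{p→0} P(p) = P(0) = num(0)/den(0) = 2/3.71 = 0.5391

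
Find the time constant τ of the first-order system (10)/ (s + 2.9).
First-order system: τ = -1/pole. Pole = -2.9. τ = -1/(-2.9) = 0.3448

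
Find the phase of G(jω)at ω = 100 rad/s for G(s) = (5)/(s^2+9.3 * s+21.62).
Substitute s = j*100: G(j100) = -0.000496768 - 4.62995e-05j.
∠G(j100) = atan2(Im, Re) = atan2(-4.62995e-05, -0.000496768) = -174.68°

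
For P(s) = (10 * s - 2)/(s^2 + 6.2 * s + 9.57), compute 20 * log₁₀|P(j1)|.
Substitute s = j*1: P(j1) = 0.400948 + 0.876794j.
|P(j1)| = sqrt(Re² + Im²) = 0.9641.
20*log₁₀(0.9641) = -0.32 dB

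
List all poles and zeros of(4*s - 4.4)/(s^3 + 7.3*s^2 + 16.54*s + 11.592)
Set denominator = 0: s^3 + 7.3*s^2 + 16.54*s + 11.592 = (s + 1.4)(s + 2.3)(s + 3.6) = 0 → Poles: -1.4, -2.3, -3.6
Set numerator = 0: 4*s - 4.4 = 0 → Zeros: 1.1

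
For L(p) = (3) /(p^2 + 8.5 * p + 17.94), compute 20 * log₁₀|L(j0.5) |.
Substitute p = j*0.5: L(j0.5) = 0.160333 - 0.0385198j.
|L(j0.5)| = sqrt(Re² + Im²) = 0.1649.
20*log₁₀(0.1649) = -15.66 dB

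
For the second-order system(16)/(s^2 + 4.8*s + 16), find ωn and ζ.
Standard form: ωn²/(s²+2ζωn·s+ωn²).
const=16=ωn² → ωn=4, s coeff=4.8=2ζωn → ζ=0.6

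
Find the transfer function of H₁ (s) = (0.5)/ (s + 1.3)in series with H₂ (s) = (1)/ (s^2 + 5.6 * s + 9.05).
Series: H = H₁ · H₂ = (n₁·n₂)/(d₁·d₂).
Num: n₁·n₂ = 0.5. Den: d₁·d₂ = s^3 + 6.9*s^2 + 16.33*s + 11.765.
H(s) = (0.5)/(s^3 + 6.9*s^2 + 16.33*s + 11.765)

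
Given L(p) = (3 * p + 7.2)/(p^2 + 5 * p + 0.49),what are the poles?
Set denominator = 0: p^2 + 5*p + 0.49 = (p + 0.1)(p + 4.9) = 0 → Poles: -0.1, -4.9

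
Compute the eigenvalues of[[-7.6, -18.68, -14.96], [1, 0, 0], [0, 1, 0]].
Eigenvalues solve det(λI - A) = 0.
Characteristic polynomial: λ^3 + 7.6*λ^2 + 18.68*λ + 14.96 = 0.
Factor: (λ + 3.4)(λ + 2)(λ + 2.2) = 0.
Roots: -2, -2.2, -3.4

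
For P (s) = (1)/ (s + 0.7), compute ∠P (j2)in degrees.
Substitute s = j*2: P(j2) = 0.155902 - 0.445434j.
∠P(j2) = atan2(Im, Re) = atan2(-0.445434, 0.155902) = -70.71°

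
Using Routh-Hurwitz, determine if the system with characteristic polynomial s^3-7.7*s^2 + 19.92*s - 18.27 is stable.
Routh array:
s^3: [1, 19.92]; s^2: [-7.7, -18.27]; s^1: [17.5473]; s^0: [-18.27]
First column: [1, -7.7, 17.5473, -18.27]. Sign changes = 3.
No, unstable (3 RHP root(s))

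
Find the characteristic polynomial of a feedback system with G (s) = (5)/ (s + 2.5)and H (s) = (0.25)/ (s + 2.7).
Characteristic poly = G_den * H_den + G_num * H_num = (s^2 + 5.2*s + 6.75) + (1.25) = s^2 + 5.2*s + 8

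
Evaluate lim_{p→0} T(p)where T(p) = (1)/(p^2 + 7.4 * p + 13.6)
DC gain = T(0) = num(0)/den(0) = 1/13.6 = 0.07353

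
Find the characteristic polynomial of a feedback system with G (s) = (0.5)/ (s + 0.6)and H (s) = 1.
Characteristic poly = G_den * H_den + G_num * H_num = (s + 0.6) + (0.5) = s + 1.1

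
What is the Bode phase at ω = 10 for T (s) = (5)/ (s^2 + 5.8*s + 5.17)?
Substitute s = j*10: T(j10) = -0.0383718 - 0.023469j.
∠T(j10) = atan2(Im, Re) = atan2(-0.023469, -0.0383718) = -148.55°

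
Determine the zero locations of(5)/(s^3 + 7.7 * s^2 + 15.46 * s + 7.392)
Numerator is a nonzero constant (5) → Zeros: none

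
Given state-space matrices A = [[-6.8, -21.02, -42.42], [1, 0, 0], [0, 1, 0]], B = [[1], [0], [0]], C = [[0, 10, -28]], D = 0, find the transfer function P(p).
P(p) = C(pI - A)⁻¹B + D.
Characteristic polynomial det(pI - A) = p^3 + 6.8*p^2 + 21.02*p + 42.42.
Numerator from C·adj(pI-A)·B + D·det(pI-A) = 10*p - 28.
P(p) = (10*p - 28)/(p^3 + 6.8*p^2 + 21.02*p + 42.42)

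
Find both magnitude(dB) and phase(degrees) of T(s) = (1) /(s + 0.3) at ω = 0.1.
Substitute s = j*0.1: T(j0.1) = 3 - 1j.
|T| = 20*log₁₀(sqrt(Re²+Im²)) = 10.00 dB.
∠T = atan2(Im, Re) = -18.43°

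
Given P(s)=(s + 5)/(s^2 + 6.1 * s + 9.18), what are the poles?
Set denominator = 0: s^2 + 6.1*s + 9.18 = (s + 3.4)(s + 2.7) = 0 → Poles: -2.7, -3.4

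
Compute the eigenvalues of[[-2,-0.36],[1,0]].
Eigenvalues solve det(λI - A) = 0.
Characteristic polynomial: λ^2 + 2*λ + 0.36 = 0.
Factor: (λ + 1.8)(λ + 0.2) = 0.
Roots: -0.2, -1.8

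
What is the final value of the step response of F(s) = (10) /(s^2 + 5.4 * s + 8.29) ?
FVT: lim_{t→∞} y(t) = lim_{s→0} s*Y(s) where Y(s) = F(s)/s.
= lim_{s→0} F(s) = F(0) = num(0)/den(0) = 10/8.29 = 1.206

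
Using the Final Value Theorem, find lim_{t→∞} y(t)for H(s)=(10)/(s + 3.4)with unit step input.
FVT: lim_{t→∞} y(t) = lim_{s→0} s*Y(s) where Y(s) = H(s)/s.
= lim_{s→0} H(s) = H(0) = num(0)/den(0) = 10/3.4 = 2.941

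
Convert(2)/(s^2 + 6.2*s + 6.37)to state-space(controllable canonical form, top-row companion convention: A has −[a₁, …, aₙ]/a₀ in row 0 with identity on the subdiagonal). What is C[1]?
Reachable canonical form: C = numerator coefficients (right-aligned, zero-padded to length n).
num = 2, C = [[0, 2]].
C[1] = 2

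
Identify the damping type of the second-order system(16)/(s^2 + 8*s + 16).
Standard form: ωn²/(s²+2ζωn·s+ωn²) gives ωn=4, ζ=1.
Critically damped (ζ = 1)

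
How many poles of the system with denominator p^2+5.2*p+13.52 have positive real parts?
Poles: -2.6 + 2.6j, -2.6 - 2.6j. RHP poles (Re>0): 0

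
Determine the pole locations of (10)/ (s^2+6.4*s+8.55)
Set denominator = 0: s^2 + 6.4*s + 8.55 = (s + 1.9)(s + 4.5) = 0 → Poles: -1.9, -4.5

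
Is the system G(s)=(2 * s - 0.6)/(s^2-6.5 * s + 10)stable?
Denominator: s^2 - 6.5*s + 10 = (s - 4)(s - 2.5). Poles: 2.5, 4. All Re(p)<0: No (unstable)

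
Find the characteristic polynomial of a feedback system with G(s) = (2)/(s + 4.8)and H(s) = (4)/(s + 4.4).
Characteristic poly = G_den * H_den + G_num * H_num = (s^2 + 9.2*s + 21.12) + (8) = s^2 + 9.2*s + 29.12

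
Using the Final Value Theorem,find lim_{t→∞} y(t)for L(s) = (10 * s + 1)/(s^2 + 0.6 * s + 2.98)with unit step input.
FVT: lim_{t→∞} y(t) = lim_{s→0} s*Y(s) where Y(s) = L(s)/s.
= lim_{s→0} L(s) = L(0) = num(0)/den(0) = 1/2.98 = 0.3356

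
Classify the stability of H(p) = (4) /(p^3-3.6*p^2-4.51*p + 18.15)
Denominator: p^3 - 3.6*p^2 - 4.51*p + 18.15 = (p - 3.3)(p + 2.2)(p - 2.5). Poles: -2.2, 2.5, 3.3. Unstable (2 pole(s) in RHP)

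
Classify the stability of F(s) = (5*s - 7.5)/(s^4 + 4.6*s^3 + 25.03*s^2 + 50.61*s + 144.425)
Denominator: s^4 + 4.6*s^3 + 25.03*s^2 + 50.61*s + 144.425 = (s^2 + 0.2*s + 10.9)(s^2 + 4.4*s + 13.25). Poles: -0.1 + 3.3j, -0.1 - 3.3j, -2.2 + 2.9j, -2.2 - 2.9j. Stable (all poles in LHP)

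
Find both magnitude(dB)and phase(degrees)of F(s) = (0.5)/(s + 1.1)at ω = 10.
Substitute s = j*10: F(j10) = 0.00543425 - 0.0494022j.
|F| = 20*log₁₀(sqrt(Re²+Im²)) = -26.07 dB.
∠F = atan2(Im, Re) = -83.72°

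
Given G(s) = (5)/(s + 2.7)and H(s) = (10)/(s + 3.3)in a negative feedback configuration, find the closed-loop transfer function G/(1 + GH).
Closed-loop T = G/(1+GH).
Numerator: G_num * H_den = 5*s + 16.5.
Denominator: G_den * H_den + G_num * H_num = (s^2 + 6*s + 8.91) + (50) = s^2 + 6*s + 58.91.
T(s) = (5*s + 16.5)/(s^2 + 6*s + 58.91)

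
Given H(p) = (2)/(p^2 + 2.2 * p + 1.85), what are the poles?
Set denominator = 0: p^2 + 2.2*p + 1.85 = 0 → Poles: -1.1 + 0.8j, -1.1 - 0.8j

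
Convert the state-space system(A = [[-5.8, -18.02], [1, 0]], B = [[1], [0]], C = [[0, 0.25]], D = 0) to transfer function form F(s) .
F(s) = C(sI - A)⁻¹B + D.
Characteristic polynomial det(sI - A) = s^2 + 5.8*s + 18.02.
Numerator from C·adj(sI-A)·B + D·det(sI-A) = 0.25.
F(s) = (0.25)/(s^2 + 5.8*s + 18.02)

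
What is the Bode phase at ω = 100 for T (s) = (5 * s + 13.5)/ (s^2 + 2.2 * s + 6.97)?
Substitute s = j*100: T(j100) = -0.000249286 - 0.0500404j.
∠T(j100) = atan2(Im, Re) = atan2(-0.0500404, -0.000249286) = -90.29°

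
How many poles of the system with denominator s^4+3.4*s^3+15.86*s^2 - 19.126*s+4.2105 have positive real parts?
s^4 + 3.4*s^3 + 15.86*s^2 - 19.126*s + 4.2105 = (s - 0.3)(s - 0.7)(s^2 + 4.4*s + 20.05). Poles: -2.2 + 3.9j, -2.2 - 3.9j, 0.3, 0.7. RHP poles (Re>0): 2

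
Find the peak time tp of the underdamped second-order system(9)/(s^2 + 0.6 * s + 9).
Standard form: ωn²/(s²+2ζωn·s+ωn²) → ωn = 3, ζ = 0.1.
ωd = ωn·√(1-ζ²) = 3·√(1-0.1²) = 2.985.
tp = π/ωd = π/2.985 = 1.052 s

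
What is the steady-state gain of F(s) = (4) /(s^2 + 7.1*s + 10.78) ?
DC gain = F(0) = num(0)/den(0) = 4/10.78 = 0.3711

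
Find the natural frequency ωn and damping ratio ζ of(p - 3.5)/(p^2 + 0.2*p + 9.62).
Underdamped: complex pole -0.1 + 3.1j. ωn = |pole| = 3.102, ζ = -Re(pole)/ωn = 0.03224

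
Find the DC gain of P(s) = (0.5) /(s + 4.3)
DC gain = P(0) = num(0)/den(0) = 0.5/4.3 = 0.1163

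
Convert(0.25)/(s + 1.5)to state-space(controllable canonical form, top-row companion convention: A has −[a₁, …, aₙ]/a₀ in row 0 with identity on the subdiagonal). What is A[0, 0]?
Reachable canonical form for den = s + 1.5: top row of A = -[a₁,a₂,...,aₙ]/a₀, ones on the subdiagonal, zeros elsewhere.
A = [[-1.5]].
A[0,0] = -1.5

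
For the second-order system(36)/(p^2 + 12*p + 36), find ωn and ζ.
Standard form: ωn²/(p²+2ζωn·p+ωn²).
const=36=ωn² → ωn=6, p coeff=12=2ζωn → ζ=1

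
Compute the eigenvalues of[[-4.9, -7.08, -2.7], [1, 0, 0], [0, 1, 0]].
Eigenvalues solve det(λI - A) = 0.
Characteristic polynomial: λ^3 + 4.9*λ^2 + 7.08*λ + 2.7 = 0.
Factor: (λ + 1.8)(λ + 0.6)(λ + 2.5) = 0.
Roots: -0.6, -1.8, -2.5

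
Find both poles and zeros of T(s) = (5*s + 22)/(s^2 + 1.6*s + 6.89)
Set denominator = 0: s^2 + 1.6*s + 6.89 = 0 → Poles: -0.8 + 2.5j, -0.8 - 2.5j
Set numerator = 0: 5*s + 22 = 0 → Zeros: -4.4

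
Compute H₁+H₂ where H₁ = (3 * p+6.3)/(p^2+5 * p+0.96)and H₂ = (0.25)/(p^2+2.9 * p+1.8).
Parallel: H = H₁ + H₂ = (n₁·d₂ + n₂·d₁)/(d₁·d₂).
n₁·d₂ = 3*p^3 + 15*p^2 + 23.67*p + 11.34. n₂·d₁ = 0.25*p^2 + 1.25*p + 0.24. Sum = 3*p^3 + 15.25*p^2 + 24.92*p + 11.58. d₁·d₂ = p^4 + 7.9*p^3 + 17.26*p^2 + 11.784*p + 1.728.
H(p) = (3*p^3 + 15.25*p^2 + 24.92*p + 11.58)/(p^4 + 7.9*p^3 + 17.26*p^2 + 11.784*p + 1.728)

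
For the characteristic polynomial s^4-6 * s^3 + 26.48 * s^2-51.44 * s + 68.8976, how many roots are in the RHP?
s^4 - 6*s^3 + 26.48*s^2 - 51.44*s + 68.8976 = (s^2 - 3.2*s + 11.56)(s^2 - 2.8*s + 5.96). Poles: 1.4 + 2j, 1.4 - 2j, 1.6 + 3j, 1.6 - 3j. RHP poles (Re>0): 4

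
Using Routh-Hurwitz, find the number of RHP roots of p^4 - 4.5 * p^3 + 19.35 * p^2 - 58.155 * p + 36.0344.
Routh array:
p^4: [1, 19.35, 36.0344]; p^3: [-4.5, -58.155]; p^2: [6.42667, 36.0344]; p^1: [-32.9234]; p^0: [36.0344]
First column: [1, -4.5, 6.42667, -32.9234, 36.0344]. Sign changes = RHP roots = 4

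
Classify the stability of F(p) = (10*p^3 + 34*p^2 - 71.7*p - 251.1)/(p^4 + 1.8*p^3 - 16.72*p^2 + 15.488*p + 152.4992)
Denominator: p^4 + 1.8*p^3 - 16.72*p^2 + 15.488*p + 152.4992 = (p + 2.8)(p + 4.6)(p^2 - 5.6*p + 11.84). Poles: -2.8, -4.6, 2.8 + 2j, 2.8 - 2j. Unstable (2 pole(s) in RHP)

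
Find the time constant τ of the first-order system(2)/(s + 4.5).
First-order system: τ = -1/pole. Pole = -4.5. τ = -1/(-4.5) = 0.2222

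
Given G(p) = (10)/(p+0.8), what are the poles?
Set denominator = 0: p + 0.8 = 0 → Poles: -0.8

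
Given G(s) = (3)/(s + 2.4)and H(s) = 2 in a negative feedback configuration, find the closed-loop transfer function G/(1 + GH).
Closed-loop T = G/(1+GH).
Numerator: G_num * H_den = 3.
Denominator: G_den * H_den + G_num * H_num = (s + 2.4) + (6) = s + 8.4.
T(s) = (3)/(s + 8.4)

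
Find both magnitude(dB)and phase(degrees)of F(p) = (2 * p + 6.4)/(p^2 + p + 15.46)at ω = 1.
Substitute p = j*1: F(j1) = 0.450013 + 0.107191j.
|F| = 20*log₁₀(sqrt(Re²+Im²)) = -6.70 dB.
∠F = atan2(Im, Re) = 13.40°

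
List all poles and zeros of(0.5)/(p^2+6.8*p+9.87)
Set denominator = 0: p^2 + 6.8*p + 9.87 = (p + 2.1)(p + 4.7) = 0 → Poles: -2.1, -4.7
Numerator is a nonzero constant (0.5) → Zeros: none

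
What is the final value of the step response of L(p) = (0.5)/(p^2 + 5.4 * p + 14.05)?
FVT: lim_{t→∞} y(t) = lim_{p→0} p*Y(p) where Y(p) = L(p)/p.
= lim_{p→0} L(p) = L(0) = num(0)/den(0) = 0.5/14.05 = 0.03559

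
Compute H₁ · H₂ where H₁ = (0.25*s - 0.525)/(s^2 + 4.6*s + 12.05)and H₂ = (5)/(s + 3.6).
Series: H = H₁ · H₂ = (n₁·n₂)/(d₁·d₂).
Num: n₁·n₂ = 1.25*s - 2.625. Den: d₁·d₂ = s^3 + 8.2*s^2 + 28.61*s + 43.38.
H(s) = (1.25*s - 2.625)/(s^3 + 8.2*s^2 + 28.61*s + 43.38)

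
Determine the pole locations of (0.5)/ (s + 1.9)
Set denominator = 0: s + 1.9 = 0 → Poles: -1.9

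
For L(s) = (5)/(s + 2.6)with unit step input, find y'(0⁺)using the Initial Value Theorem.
IVT: y'(0⁺) = lim_{s→∞} s²·Y(s) = lim_{s→∞} s·L(s).
deg(num) = 0, deg(den) = 1, relative degree = 1, so s·L(s) → (leading num)/(leading den) = 5/1 = 5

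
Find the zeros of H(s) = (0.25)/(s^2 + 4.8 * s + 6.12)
Numerator is a nonzero constant (0.25) → Zeros: none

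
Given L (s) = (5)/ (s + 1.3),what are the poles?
Set denominator = 0: s + 1.3 = 0 → Poles: -1.3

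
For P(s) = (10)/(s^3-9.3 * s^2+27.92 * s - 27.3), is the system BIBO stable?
Denominator: s^3 - 9.3*s^2 + 27.92*s - 27.3 = (s - 2.5)(s - 2.6)(s - 4.2). Poles: 2.5, 2.6, 4.2. All Re(p)<0: No (unstable)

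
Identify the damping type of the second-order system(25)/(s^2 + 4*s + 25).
Standard form: ωn²/(s²+2ζωn·s+ωn²) gives ωn=5, ζ=0.4.
Underdamped (ζ = 0.4 < 1)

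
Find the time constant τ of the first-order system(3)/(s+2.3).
First-order system: τ = -1/pole. Pole = -2.3. τ = -1/(-2.3) = 0.4348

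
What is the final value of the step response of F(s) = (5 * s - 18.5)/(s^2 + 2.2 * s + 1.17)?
FVT: lim_{t→∞} y(t) = lim_{s→0} s*Y(s) where Y(s) = F(s)/s.
= lim_{s→0} F(s) = F(0) = num(0)/den(0) = -18.5/1.17 = -15.81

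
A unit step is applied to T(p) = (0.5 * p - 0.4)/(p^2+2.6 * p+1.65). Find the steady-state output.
FVT: lim_{t→∞} y(t) = lim_{p→0} p*Y(p) where Y(p) = T(p)/p.
= lim_{p→0} T(p) = T(0) = num(0)/den(0) = -0.4/1.65 = -0.2424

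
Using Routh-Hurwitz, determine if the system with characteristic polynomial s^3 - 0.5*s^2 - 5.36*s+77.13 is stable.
Routh array:
s^3: [1, -5.36]; s^2: [-0.5, 77.13]; s^1: [148.9]; s^0: [77.13]
First column: [1, -0.5, 148.9, 77.13]. Sign changes = 2.
No, unstable (2 RHP root(s))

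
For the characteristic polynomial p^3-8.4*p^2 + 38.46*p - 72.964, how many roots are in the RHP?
p^3 - 8.4*p^2 + 38.46*p - 72.964 = (p - 3.4)(p^2 - 5*p + 21.46). Poles: 2.5 + 3.9j, 2.5 - 3.9j, 3.4. RHP poles (Re>0): 3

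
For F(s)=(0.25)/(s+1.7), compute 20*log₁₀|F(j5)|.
Substitute s = j*5: F(j5) = 0.0152384 - 0.0448189j.
|F(j5)| = sqrt(Re² + Im²) = 0.04734.
20*log₁₀(0.04734) = -26.50 dB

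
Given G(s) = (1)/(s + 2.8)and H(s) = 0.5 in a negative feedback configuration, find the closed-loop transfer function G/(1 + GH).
Closed-loop T = G/(1+GH).
Numerator: G_num * H_den = 1.
Denominator: G_den * H_den + G_num * H_num = (s + 2.8) + (0.5) = s + 3.3.
T(s) = (1)/(s + 3.3)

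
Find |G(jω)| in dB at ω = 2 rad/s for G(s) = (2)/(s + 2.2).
Substitute s = j*2: G(j2) = 0.497738 - 0.452489j.
|G(j2)| = sqrt(Re² + Im²) = 0.6727.
20*log₁₀(0.6727) = -3.44 dB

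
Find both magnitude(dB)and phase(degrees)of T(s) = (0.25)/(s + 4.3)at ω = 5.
Substitute s = j*5: T(j5) = 0.0247183 - 0.0287422j.
|T| = 20*log₁₀(sqrt(Re²+Im²)) = -28.43 dB.
∠T = atan2(Im, Re) = -49.30°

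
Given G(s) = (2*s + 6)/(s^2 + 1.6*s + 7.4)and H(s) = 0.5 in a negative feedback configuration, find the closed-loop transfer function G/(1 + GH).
Closed-loop T = G/(1+GH).
Numerator: G_num * H_den = 2*s + 6.
Denominator: G_den * H_den + G_num * H_num = (s^2 + 1.6*s + 7.4) + (s + 3) = s^2 + 2.6*s + 10.4.
T(s) = (2*s + 6)/(s^2 + 2.6*s + 10.4)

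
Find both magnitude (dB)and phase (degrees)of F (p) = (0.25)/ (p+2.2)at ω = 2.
Substitute p = j*2: F(j2) = 0.0622172 - 0.0565611j.
|F| = 20*log₁₀(sqrt(Re²+Im²)) = -21.51 dB.
∠F = atan2(Im, Re) = -42.27°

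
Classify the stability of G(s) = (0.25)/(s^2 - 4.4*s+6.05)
Denominator: s^2 - 4.4*s + 6.05. Poles: 2.2 + 1.1j, 2.2 - 1.1j. Unstable (2 pole(s) in RHP)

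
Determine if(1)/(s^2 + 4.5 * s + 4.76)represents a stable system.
Denominator: s^2 + 4.5*s + 4.76 = (s + 1.7)(s + 2.8). Poles: -1.7, -2.8. All Re(p)<0: Yes (stable)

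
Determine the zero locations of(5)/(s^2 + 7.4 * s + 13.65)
Numerator is a nonzero constant (5) → Zeros: none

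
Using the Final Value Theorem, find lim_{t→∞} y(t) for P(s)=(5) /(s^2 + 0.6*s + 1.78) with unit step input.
FVT: lim_{t→∞} y(t) = lim_{s→0} s*Y(s) where Y(s) = P(s)/s.
= lim_{s→0} P(s) = P(0) = num(0)/den(0) = 5/1.78 = 2.809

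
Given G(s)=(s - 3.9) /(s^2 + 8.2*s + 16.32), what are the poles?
Set denominator = 0: s^2 + 8.2*s + 16.32 = (s + 3.4)(s + 4.8) = 0 → Poles: -3.4, -4.8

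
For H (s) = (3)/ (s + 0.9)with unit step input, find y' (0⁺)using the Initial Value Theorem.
IVT: y'(0⁺) = lim_{s→∞} s²·Y(s) = lim_{s→∞} s·H(s).
deg(num) = 0, deg(den) = 1, relative degree = 1, so s·H(s) → (leading num)/(leading den) = 3/1 = 3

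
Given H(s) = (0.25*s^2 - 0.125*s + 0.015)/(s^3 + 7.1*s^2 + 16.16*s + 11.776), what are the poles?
Set denominator = 0: s^3 + 7.1*s^2 + 16.16*s + 11.776 = (s + 1.6)(s + 2.3)(s + 3.2) = 0 → Poles: -1.6, -2.3, -3.2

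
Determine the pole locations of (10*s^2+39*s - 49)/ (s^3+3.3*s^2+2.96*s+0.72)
Set denominator = 0: s^3 + 3.3*s^2 + 2.96*s + 0.72 = (s + 2)(s + 0.9)(s + 0.4) = 0 → Poles: -0.4, -0.9, -2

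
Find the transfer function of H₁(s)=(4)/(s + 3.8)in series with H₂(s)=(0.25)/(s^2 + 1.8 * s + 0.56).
Series: H = H₁ · H₂ = (n₁·n₂)/(d₁·d₂).
Num: n₁·n₂ = 1. Den: d₁·d₂ = s^3 + 5.6*s^2 + 7.4*s + 2.128.
H(s) = (1)/(s^3 + 5.6*s^2 + 7.4*s + 2.128)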